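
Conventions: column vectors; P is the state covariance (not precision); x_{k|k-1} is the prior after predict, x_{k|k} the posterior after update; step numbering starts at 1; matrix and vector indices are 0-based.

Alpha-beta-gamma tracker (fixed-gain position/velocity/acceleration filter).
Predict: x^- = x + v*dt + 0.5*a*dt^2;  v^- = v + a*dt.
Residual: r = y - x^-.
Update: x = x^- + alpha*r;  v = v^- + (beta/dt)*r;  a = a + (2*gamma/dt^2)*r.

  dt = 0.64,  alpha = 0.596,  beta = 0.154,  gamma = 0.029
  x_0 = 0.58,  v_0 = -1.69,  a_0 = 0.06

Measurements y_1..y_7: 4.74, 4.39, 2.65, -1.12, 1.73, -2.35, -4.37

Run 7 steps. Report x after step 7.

x_post = -3.0330

step 1: x_pred=-0.4893  r=5.2293  x^+=2.6274  v^+=-0.3933  a^+=0.8005
step 2: x_pred=2.5396  r=1.8504  x^+=3.6424  v^+=0.5643  a^+=1.0625
step 3: x_pred=4.2212  r=-1.5712  x^+=3.2847  v^+=0.8662  a^+=0.8400
step 4: x_pred=4.0112  r=-5.1312  x^+=0.9530  v^+=0.1691  a^+=0.1134
step 5: x_pred=1.0845  r=0.6455  x^+=1.4692  v^+=0.3971  a^+=0.2048
step 6: x_pred=1.7653  r=-4.1153  x^+=-0.6874  v^+=-0.4621  a^+=-0.3779
step 7: x_pred=-1.0605  r=-3.3095  x^+=-3.0330  v^+=-1.5002  a^+=-0.8465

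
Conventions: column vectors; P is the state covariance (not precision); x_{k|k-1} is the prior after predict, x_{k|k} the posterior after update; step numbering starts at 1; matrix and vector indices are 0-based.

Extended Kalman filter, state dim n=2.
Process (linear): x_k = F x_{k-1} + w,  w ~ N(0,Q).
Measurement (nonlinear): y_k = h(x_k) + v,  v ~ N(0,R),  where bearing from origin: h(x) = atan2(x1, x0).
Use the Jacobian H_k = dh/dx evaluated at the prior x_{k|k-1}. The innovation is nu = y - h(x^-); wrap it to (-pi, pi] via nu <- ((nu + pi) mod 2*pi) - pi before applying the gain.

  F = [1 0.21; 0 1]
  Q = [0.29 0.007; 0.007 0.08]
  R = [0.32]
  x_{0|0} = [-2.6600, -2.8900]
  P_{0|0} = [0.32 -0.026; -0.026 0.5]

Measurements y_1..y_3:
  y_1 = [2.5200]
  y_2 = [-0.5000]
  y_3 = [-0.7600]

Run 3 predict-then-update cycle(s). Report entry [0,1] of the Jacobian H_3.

H_jac[0,1] = -0.1528

step 1: x^-=[-3.2669, -2.8900]  P^-=[0.6211 0.0860; 0.0860 0.5800]  H_jac=[0.1519 -0.1717]  S=[0.3469]  K=[0.2294; -0.2494]  nu=[-1.3459]  x^+=[-3.5756, -2.5543]  P^+=[0.6029 0.1058; 0.1058 0.5584]
step 2: x^-=[-4.1120, -2.5543]  P^-=[0.9620 0.2301; 0.2301 0.6384]  H_jac=[0.1090 -0.1755]  S=[0.3423]  K=[0.1884; -0.2540]  nu=[2.0857]  x^+=[-3.7191, -3.0841]  P^+=[0.9498 0.2465; 0.2465 0.6163]
step 3: x^-=[-4.3668, -3.0841]  P^-=[1.3705 0.3829; 0.3829 0.6963]  H_jac=[0.1079 -0.1528]  S=[0.3396]  K=[0.2632; -0.1916]  nu=[1.7667]  x^+=[-3.9018, -3.4227]  P^+=[1.3470 0.4001; 0.4001 0.6839]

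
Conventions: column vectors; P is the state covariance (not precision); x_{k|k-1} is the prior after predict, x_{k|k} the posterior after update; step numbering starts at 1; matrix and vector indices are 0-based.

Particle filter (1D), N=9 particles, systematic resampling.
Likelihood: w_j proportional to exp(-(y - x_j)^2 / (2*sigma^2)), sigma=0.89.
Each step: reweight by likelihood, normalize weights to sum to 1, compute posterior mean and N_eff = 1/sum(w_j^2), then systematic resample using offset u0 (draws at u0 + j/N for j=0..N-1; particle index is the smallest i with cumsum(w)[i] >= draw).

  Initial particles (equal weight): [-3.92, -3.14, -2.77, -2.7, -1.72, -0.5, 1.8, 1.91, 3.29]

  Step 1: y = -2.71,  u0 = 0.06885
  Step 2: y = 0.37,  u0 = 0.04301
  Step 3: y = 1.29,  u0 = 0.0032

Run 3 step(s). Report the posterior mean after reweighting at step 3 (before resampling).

step 1: w=[0.1026, 0.2300, 0.2579, 0.2585, 0.1392, 0.0118, 0.0000, 0.0000, 0.0000]  mean=-2.7819  Neff=4.6242  idx=[0, 1, 1, 2, 2, 3, 3, 3, 4]
step 2: w=[0.0001, 0.0055, 0.0055, 0.0260, 0.0260, 0.0343, 0.0343, 0.0343, 0.8340]  mean=-1.8913  Neff=1.4277  idx=[4, 7, 8, 8, 8, 8, 8, 8, 8]
step 3: w=[0.0013, 0.0019, 0.1424, 0.1424, 0.1424, 0.1424, 0.1424, 0.1424, 0.1424]  mean=-1.7232  Neff=7.0446  idx=[2, 2, 3, 4, 5, 5, 6, 7, 8]

post_mean = -1.7232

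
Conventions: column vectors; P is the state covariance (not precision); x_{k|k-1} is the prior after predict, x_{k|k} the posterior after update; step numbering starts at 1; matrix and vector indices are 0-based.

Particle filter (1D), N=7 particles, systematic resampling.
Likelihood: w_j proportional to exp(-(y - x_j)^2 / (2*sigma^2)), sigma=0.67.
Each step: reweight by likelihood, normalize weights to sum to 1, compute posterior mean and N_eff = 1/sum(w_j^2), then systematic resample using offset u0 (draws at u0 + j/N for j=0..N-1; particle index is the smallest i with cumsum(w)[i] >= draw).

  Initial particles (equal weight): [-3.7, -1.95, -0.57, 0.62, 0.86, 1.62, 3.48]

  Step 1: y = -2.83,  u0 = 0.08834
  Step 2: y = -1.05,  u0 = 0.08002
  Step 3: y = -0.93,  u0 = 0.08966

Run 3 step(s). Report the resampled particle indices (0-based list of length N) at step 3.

step 1: w=[0.5029, 0.4932, 0.0040, 0.0000, 0.0000, 0.0000, 0.0000]  mean=-2.8246  Neff=2.0157  idx=[0, 0, 0, 1, 1, 1, 1]
step 2: w=[0.0002, 0.0002, 0.0002, 0.2498, 0.2498, 0.2498, 0.2498]  mean=-1.9513  Neff=4.0059  idx=[3, 3, 4, 5, 5, 6, 6]
step 3: w=[0.1429, 0.1429, 0.1429, 0.1429, 0.1429, 0.1429, 0.1429]  mean=-1.9500  Neff=7.0000  idx=[0, 1, 2, 3, 4, 5, 6]

resampled_idx = [0, 1, 2, 3, 4, 5, 6]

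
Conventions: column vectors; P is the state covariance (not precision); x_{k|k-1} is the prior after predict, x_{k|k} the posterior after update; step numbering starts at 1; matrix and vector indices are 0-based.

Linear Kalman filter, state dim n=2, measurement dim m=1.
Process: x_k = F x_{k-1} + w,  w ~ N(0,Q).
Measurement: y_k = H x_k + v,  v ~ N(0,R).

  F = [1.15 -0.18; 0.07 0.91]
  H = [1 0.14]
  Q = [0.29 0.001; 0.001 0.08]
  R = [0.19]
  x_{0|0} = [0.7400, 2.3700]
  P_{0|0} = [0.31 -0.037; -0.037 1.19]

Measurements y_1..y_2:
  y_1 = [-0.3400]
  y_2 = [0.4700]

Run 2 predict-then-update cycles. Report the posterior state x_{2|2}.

step 1: x^-=[0.4244, 2.2085]  P^-=[0.7538 -0.2072; -0.2072 1.0622]  S=[0.9066]  K=[0.7995; -0.0645]  nu=[-1.0736]  x^+=[-0.4339, 2.2778]  P^+=[0.1744 -0.1604; -0.1604 1.0585]
step 2: x^-=[-0.9090, 2.0424]  P^-=[0.6213 -0.3242; -0.3242 0.9369]  S=[0.7389]  K=[0.7794; -0.2613]  nu=[1.0931]  x^+=[-0.0570, 1.7568]  P^+=[0.1724 -0.1738; -0.1738 0.8865]

x_post = [-0.0570, 1.7568]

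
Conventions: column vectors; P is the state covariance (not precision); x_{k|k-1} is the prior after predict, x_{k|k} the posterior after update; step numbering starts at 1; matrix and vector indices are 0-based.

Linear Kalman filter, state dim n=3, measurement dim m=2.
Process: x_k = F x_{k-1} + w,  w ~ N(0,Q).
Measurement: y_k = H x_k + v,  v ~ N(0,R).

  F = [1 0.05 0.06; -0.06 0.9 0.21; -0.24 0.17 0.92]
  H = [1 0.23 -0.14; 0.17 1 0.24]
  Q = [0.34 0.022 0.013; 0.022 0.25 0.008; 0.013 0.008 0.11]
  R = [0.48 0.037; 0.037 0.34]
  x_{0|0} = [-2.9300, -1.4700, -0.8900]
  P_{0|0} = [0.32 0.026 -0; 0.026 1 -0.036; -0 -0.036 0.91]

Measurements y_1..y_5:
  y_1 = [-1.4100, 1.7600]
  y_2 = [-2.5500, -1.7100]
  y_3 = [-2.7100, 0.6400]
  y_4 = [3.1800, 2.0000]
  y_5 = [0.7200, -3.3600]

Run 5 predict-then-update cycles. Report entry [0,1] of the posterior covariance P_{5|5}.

step 1: x^-=[-3.0569, -1.3341, -0.3655]  P^-=[0.6682 0.0803 -0.0030; 0.0803 1.0849 0.3044; -0.0030 0.3044 0.9142]  S=[1.2416 0.4263; 0.4263 1.6700]  K=[0.5630 -0.0281; -0.0105 0.7042; -0.1717 0.3572]  nu=[1.9026, 3.7015]  x^+=[-2.0897, 1.2526, 0.6300]  P^+=[0.2868 -0.0485 0.0460; -0.0485 0.2628 -0.0647; 0.0460 -0.0647 0.7168]
step 2: x^-=[-1.9893, 1.3850, 1.2941]  P^-=[0.6303 -0.0125 0.0163; -0.0125 0.4751 0.1410; 0.0163 0.1410 0.7042]  S=[1.1298 0.2083; 0.2083 0.9387]  K=[0.5567 -0.0186; -0.0327 0.5472; -0.1100 0.3576]  nu=[-0.6981, -3.0674]  x^+=[-2.3209, -0.2707, 0.2738]  P^+=[0.2841 -0.0460 0.0499; -0.0460 0.2003 -0.0318; 0.0499 -0.0318 0.5868]
step 3: x^-=[-2.3180, -0.0469, 0.7629]  P^-=[0.6279 -0.0116 0.0150; -0.0116 0.4308 0.1338; 0.0150 0.1338 0.6006]  S=[1.1243 0.2025; 0.2025 0.8851]  K=[0.5571 -0.0159; -0.0341 0.5286; -0.0950 0.3387]  nu=[-0.2744, 0.8979]  x^+=[-2.4852, 0.4371, 1.0931]  P^+=[0.2823 -0.0426 0.0408; -0.0426 0.1895 -0.0158; 0.0408 -0.0158 0.5020]
step 4: x^-=[-2.3977, 0.7720, 1.6764]  P^-=[0.6252 -0.0109 0.0039; -0.0109 0.4243 0.1297; 0.0039 0.1297 0.5371]  S=[1.1237 0.2013; 0.2013 0.8721]  K=[0.5569 -0.0181; -0.0336 0.5278; -0.0941 0.3190]  nu=[5.6349, 1.2333]  x^+=[0.7179, 1.2337, 1.5399]  P^+=[0.2805 -0.0408 0.0317; -0.0408 0.1872 -0.0085; 0.0317 -0.0085 0.4505]
step 5: x^-=[0.8720, 1.3906, 1.4541]  P^-=[0.6222 -0.0114 -0.0061; -0.0114 0.4229 0.1262; -0.0061 0.1262 0.4995]  S=[1.1227 0.1994; 0.1994 0.8659]  K=[0.5563 -0.0208; -0.0332 0.5288; -0.0961 0.3052]  nu=[-0.2682, -5.2478]  x^+=[0.8318, -1.3755, -0.1217]  P^+=[0.2790 -0.0399 0.0251; -0.0399 0.1865 -0.0049; 0.0251 -0.0049 0.4202]

P_post[0,1] = -0.0399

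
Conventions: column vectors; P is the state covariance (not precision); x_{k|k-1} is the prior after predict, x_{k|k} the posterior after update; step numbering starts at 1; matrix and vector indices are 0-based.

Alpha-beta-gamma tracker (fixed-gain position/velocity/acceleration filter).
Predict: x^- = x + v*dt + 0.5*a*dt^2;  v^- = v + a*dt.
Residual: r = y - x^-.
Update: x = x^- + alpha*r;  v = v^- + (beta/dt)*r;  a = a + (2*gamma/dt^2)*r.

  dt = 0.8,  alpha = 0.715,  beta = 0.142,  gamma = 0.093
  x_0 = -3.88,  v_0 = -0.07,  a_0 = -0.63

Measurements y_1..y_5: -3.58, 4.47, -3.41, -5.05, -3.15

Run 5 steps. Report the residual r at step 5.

step 1: x_pred=-4.1376  r=0.5576  x^+=-3.7389  v^+=-0.4750  a^+=-0.4679
step 2: x_pred=-4.2687  r=8.7387  x^+=1.9795  v^+=0.7017  a^+=2.0717
step 3: x_pred=3.2038  r=-6.6138  x^+=-1.5251  v^+=1.1852  a^+=0.1496
step 4: x_pred=-0.5291  r=-4.5209  x^+=-3.7615  v^+=0.5024  a^+=-1.1643
step 5: x_pred=-3.7322  r=0.5822  x^+=-3.3159  v^+=-0.3257  a^+=-0.9951

resid = 0.5822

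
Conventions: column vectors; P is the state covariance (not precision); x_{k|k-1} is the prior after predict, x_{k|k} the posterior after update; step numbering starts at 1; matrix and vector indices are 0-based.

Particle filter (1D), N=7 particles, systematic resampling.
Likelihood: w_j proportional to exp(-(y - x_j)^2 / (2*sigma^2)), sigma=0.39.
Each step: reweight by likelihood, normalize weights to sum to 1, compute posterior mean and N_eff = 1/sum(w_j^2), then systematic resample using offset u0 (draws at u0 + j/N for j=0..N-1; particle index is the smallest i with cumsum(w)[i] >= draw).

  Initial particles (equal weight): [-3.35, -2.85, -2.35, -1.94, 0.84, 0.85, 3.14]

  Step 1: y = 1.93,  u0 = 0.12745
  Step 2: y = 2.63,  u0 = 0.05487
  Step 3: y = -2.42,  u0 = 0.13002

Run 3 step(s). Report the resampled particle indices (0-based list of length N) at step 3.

step 1: w=[0.0000, 0.0000, 0.0000, 0.0000, 0.4036, 0.4335, 0.1629]  mean=1.2190  Neff=2.6501  idx=[4, 4, 5, 5, 5, 6, 6]
step 2: w=[0.0000, 0.0000, 0.0000, 0.0000, 0.0000, 0.4999, 0.4999]  mean=3.1396  Neff=2.0007  idx=[5, 5, 5, 5, 6, 6, 6]
step 3: w=[0.1429, 0.1429, 0.1429, 0.1429, 0.1429, 0.1429, 0.1429]  mean=3.1400  Neff=7.0000  idx=[0, 1, 2, 3, 4, 5, 6]

resampled_idx = [0, 1, 2, 3, 4, 5, 6]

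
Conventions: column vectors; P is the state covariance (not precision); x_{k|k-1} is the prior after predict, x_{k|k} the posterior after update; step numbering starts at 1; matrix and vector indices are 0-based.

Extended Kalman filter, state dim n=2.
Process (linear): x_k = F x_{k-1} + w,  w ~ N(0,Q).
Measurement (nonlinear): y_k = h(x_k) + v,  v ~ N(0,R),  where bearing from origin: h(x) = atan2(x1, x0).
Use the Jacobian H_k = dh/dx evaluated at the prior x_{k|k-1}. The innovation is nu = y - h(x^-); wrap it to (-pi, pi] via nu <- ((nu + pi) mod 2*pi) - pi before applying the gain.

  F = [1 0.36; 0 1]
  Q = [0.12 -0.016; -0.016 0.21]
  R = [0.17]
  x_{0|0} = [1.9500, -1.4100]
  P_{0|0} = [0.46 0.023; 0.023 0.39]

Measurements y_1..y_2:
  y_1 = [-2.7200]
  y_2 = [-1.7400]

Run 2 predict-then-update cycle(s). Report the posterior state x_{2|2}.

x_post = [-0.9354, -2.8803]

step 1: x^-=[1.4424, -1.4100]  P^-=[0.6471 0.1474; 0.1474 0.6000]  H_jac=[0.3466 0.3545]  S=[0.3593]  K=[0.7695; 0.7341]  nu=[-1.9460]  x^+=[-0.0550, -2.8385]  P^+=[0.4343 -0.0556; -0.0556 0.4064]
step 2: x^-=[-1.0769, -2.8385]  P^-=[0.5670 0.0747; 0.0747 0.6164]  H_jac=[0.3080 -0.1168]  S=[0.2268]  K=[0.7314; -0.2161]  nu=[0.1934]  x^+=[-0.9354, -2.8803]  P^+=[0.4456 0.1105; 0.1105 0.6058]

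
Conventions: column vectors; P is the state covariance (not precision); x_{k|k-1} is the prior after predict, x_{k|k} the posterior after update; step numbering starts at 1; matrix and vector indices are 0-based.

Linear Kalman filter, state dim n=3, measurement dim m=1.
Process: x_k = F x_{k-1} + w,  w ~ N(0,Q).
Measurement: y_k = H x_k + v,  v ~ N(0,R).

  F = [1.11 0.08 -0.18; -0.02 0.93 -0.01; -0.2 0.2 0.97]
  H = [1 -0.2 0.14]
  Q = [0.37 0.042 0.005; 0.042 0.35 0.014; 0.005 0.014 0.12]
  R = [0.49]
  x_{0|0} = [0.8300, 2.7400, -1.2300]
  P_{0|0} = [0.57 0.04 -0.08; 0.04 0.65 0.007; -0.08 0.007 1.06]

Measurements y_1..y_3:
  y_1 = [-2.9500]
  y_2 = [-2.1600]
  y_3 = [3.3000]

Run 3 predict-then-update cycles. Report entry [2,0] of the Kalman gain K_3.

K[2,0] = -0.2837

step 1: x^-=[1.3619, 2.5439, -0.8111]  P^-=[1.1497 0.1203 -0.3767; 0.1203 0.9109 0.1270; -0.3767 0.1270 1.1967]  S=[1.5389]  K=[0.6972; -0.0287; -0.1524]  nu=[-3.6896]  x^+=[-1.2104, 2.6497, -0.2487]  P^+=[0.4017 0.1510 -0.2132; 0.1510 0.9096 0.1203; -0.2132 0.1203 1.1610]
step 2: x^-=[-1.0868, 2.4909, 0.5308]  P^-=[1.0169 0.2399 -0.4734; 0.2399 1.1291 0.2568; -0.4734 0.2568 1.3821]  S=[1.3362]  K=[0.6755; 0.0374; -0.2479]  nu=[-0.6493]  x^+=[-1.5254, 2.4666, 0.6917]  P^+=[0.4072 0.2061 -0.2496; 0.2061 1.1272 0.2692; -0.2496 0.2692 1.3000]
step 3: x^-=[-1.6204, 2.3175, 1.4694]  P^-=[1.0496 0.2882 -0.5184; 0.2882 1.3124 0.4202; -0.5184 0.4202 1.5893]  S=[1.3393]  K=[0.6865; 0.0631; -0.2837]  nu=[5.1782]  x^+=[1.9343, 2.6443, 0.0003]  P^+=[0.4185 0.2302 -0.2576; 0.2302 1.3071 0.4441; -0.2576 0.4441 1.4815]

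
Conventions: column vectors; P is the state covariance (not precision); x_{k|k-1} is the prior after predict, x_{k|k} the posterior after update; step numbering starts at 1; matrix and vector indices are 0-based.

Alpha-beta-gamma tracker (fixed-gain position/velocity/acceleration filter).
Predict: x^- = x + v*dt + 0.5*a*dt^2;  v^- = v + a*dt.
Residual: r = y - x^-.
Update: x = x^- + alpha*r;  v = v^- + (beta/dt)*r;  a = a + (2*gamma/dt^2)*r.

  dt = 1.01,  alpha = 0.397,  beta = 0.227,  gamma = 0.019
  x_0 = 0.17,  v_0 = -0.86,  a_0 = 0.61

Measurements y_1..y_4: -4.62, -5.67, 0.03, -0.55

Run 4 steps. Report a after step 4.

step 1: x_pred=-0.3875  r=-4.2325  x^+=-2.0678  v^+=-1.1952  a^+=0.4523
step 2: x_pred=-3.0442  r=-2.6258  x^+=-4.0866  v^+=-1.3285  a^+=0.3545
step 3: x_pred=-5.2476  r=5.2776  x^+=-3.1524  v^+=0.2157  a^+=0.5511
step 4: x_pred=-2.6534  r=2.1034  x^+=-1.8183  v^+=1.2451  a^+=0.6295

a_post = 0.6295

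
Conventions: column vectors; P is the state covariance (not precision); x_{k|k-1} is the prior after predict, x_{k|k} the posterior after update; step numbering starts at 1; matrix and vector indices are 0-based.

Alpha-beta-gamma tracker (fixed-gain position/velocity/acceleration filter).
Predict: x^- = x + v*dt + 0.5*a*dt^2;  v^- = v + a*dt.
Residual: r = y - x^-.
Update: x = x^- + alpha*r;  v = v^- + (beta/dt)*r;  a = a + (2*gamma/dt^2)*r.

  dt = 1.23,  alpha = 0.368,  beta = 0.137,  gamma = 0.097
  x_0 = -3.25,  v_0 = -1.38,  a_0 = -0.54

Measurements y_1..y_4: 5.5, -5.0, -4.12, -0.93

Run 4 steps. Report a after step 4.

step 1: x_pred=-5.3559  r=10.8559  x^+=-1.3609  v^+=-0.8350  a^+=0.8521
step 2: x_pred=-1.7435  r=-3.2565  x^+=-2.9419  v^+=-0.1497  a^+=0.4345
step 3: x_pred=-2.7974  r=-1.3226  x^+=-3.2841  v^+=0.2374  a^+=0.2649
step 4: x_pred=-2.7918  r=1.8618  x^+=-2.1067  v^+=0.7705  a^+=0.5036

a_post = 0.5036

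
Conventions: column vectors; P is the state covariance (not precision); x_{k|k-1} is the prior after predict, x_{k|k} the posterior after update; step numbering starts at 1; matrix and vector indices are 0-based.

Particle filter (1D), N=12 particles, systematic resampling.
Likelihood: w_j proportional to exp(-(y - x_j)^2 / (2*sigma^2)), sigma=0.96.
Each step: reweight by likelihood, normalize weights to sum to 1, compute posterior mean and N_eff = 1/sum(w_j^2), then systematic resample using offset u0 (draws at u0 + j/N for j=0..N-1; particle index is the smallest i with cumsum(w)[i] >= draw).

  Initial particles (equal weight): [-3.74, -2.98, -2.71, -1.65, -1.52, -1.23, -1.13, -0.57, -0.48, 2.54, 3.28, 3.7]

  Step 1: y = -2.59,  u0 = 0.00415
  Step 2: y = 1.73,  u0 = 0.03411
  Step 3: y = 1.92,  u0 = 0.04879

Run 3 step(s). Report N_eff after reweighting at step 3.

N_eff = 9.9106

step 1: w=[0.1100, 0.2075, 0.2236, 0.1395, 0.1211, 0.0826, 0.0709, 0.0246, 0.0201, 0.0000, 0.0000, 0.0000]  mean=-2.2554  Neff=6.5723  idx=[0, 0, 1, 1, 2, 2, 2, 3, 3, 4, 5, 6]
step 2: w=[0.0000, 0.0000, 0.0002, 0.0002, 0.0008, 0.0008, 0.0008, 0.0730, 0.0730, 0.1166, 0.3097, 0.4247]  mean=-1.2871  Neff=3.3268  idx=[7, 8, 9, 10, 10, 10, 10, 11, 11, 11, 11, 11]
step 3: w=[0.0183, 0.0183, 0.0301, 0.0848, 0.0848, 0.0848, 0.0848, 0.1188, 0.1188, 0.1188, 0.1188, 0.1188]  mean=-1.1948  Neff=9.9106  idx=[2, 3, 4, 5, 6, 7, 8, 8, 9, 10, 11, 11]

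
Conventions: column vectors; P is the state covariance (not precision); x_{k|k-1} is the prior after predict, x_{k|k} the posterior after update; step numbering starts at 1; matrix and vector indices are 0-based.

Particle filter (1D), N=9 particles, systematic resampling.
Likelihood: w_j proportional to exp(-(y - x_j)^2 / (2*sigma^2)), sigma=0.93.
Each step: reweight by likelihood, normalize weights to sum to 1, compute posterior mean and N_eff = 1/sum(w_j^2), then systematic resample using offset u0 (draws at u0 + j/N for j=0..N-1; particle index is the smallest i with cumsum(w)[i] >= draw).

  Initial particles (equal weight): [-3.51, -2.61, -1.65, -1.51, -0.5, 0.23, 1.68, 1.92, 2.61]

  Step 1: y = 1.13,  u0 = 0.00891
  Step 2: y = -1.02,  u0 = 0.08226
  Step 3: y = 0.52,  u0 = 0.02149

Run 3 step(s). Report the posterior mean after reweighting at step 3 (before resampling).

step 1: w=[0.0000, 0.0001, 0.0043, 0.0066, 0.0800, 0.2328, 0.3122, 0.2592, 0.1048]  mean=1.2919  Neff=4.2323  idx=[3, 5, 5, 6, 6, 6, 7, 7, 8]
step 2: w=[0.5005, 0.2330, 0.2330, 0.0085, 0.0085, 0.0085, 0.0039, 0.0039, 0.0003]  mean=-0.5900  Neff=2.7834  idx=[0, 0, 0, 0, 1, 1, 2, 2, 3]
step 3: w=[0.0199, 0.0199, 0.0199, 0.0199, 0.2053, 0.2053, 0.2053, 0.2053, 0.0990]  mean=0.2350  Neff=5.5541  idx=[1, 4, 4, 5, 5, 6, 6, 7, 8]

post_mean = 0.2350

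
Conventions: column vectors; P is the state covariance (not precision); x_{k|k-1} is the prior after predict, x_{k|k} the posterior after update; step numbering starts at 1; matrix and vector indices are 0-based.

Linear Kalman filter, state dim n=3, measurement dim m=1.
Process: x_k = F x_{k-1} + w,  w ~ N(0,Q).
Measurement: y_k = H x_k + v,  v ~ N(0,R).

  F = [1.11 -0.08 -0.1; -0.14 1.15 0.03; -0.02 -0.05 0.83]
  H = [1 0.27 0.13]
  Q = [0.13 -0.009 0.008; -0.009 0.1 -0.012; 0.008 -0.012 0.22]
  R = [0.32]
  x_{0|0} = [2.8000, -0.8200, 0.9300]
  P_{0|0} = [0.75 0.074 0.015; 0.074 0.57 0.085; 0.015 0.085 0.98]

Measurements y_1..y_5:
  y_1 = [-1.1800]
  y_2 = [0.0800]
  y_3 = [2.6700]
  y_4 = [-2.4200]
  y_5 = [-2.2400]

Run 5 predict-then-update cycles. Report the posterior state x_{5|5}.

x_post = [-1.1211, -1.6340, 0.8875]

step 1: x^-=[3.0806, -1.3071, 0.7569]  P^-=[1.0524 -0.0949 -0.0831; -0.0949 0.8513 0.0598; -0.0831 0.0598 0.8894]  S=[1.3809]  K=[0.7358; 0.1034; 0.0353]  nu=[-4.0061]  x^+=[0.1331, -1.7212, 0.6156]  P^+=[0.3049 -0.1999 -0.1189; -0.1999 0.8366 0.0548; -0.1189 0.0548 0.8877]
step 2: x^-=[0.2238, -1.9795, 0.5943]  P^-=[0.5827 -0.4055 -0.1715; -0.4055 1.2823 0.0321; -0.1715 0.0321 0.8328]  S=[0.7489]  K=[0.6020; -0.0736; -0.0728]  nu=[0.3134]  x^+=[0.4125, -2.0025, 0.5715]  P^+=[0.3112 -0.3723 -0.1386; -0.3723 1.2782 0.0281; -0.1386 0.0281 0.8288]
step 3: x^-=[0.5609, -2.3435, 0.5662]  P^-=[0.6273 -0.6667 -0.1722; -0.6667 1.9203 -0.0150; -0.1722 -0.0150 0.7958]  S=[0.6948]  K=[0.6114; -0.2162; -0.1049]  nu=[2.6682]  x^+=[2.1924, -2.9204, 0.2865]  P^+=[0.3675 -0.5749 -0.1277; -0.5749 1.8878 -0.0308; -0.1277 -0.0308 0.7882]
step 4: x^-=[2.6385, -3.6568, 0.3399]  P^-=[0.7327 -0.9849 -0.1431; -0.9849 2.7886 -0.1051; -0.1431 -0.1051 0.7735]  S=[0.6927]  K=[0.6471; -0.3546; -0.1023]  nu=[-4.1154]  x^+=[-0.0243, -2.1975, 0.7611]  P^+=[0.4427 -0.8259 -0.0972; -0.8259 2.7015 -0.1303; -0.0972 -0.1303 0.7662]
step 5: x^-=[0.0727, -2.5009, 0.7421]  P^-=[0.8666 -1.3815 -0.0918; -1.3815 3.9399 -0.2466; -0.0918 -0.2466 0.7672]  S=[0.6996]  K=[0.6885; -0.5000; -0.0839]  nu=[-1.7339]  x^+=[-1.1211, -1.6340, 0.8875]  P^+=[0.5350 -1.1407 -0.0514; -1.1407 3.7650 -0.2759; -0.0514 -0.2759 0.7622]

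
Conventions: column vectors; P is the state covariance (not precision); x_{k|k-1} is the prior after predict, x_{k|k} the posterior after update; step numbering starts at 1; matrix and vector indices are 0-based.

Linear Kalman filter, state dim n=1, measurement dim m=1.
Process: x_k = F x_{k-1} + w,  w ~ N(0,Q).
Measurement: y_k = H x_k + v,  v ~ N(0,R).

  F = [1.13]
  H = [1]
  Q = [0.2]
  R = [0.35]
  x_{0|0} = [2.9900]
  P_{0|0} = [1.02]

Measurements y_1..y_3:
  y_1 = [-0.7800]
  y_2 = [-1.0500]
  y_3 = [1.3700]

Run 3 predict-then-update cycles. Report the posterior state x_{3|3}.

step 1: x^-=[3.3787]  P^-=[1.5024]  S=[1.8524]  K=[0.8111]  nu=[-4.1587]  x^+=[0.0057]  P^+=[0.2839]
step 2: x^-=[0.0065]  P^-=[0.5625]  S=[0.9125]  K=[0.6164]  nu=[-1.0565]  x^+=[-0.6448]  P^+=[0.2157]
step 3: x^-=[-0.7286]  P^-=[0.4755]  S=[0.8255]  K=[0.5760]  nu=[2.0986]  x^+=[0.4802]  P^+=[0.2016]

x_post = [0.4802]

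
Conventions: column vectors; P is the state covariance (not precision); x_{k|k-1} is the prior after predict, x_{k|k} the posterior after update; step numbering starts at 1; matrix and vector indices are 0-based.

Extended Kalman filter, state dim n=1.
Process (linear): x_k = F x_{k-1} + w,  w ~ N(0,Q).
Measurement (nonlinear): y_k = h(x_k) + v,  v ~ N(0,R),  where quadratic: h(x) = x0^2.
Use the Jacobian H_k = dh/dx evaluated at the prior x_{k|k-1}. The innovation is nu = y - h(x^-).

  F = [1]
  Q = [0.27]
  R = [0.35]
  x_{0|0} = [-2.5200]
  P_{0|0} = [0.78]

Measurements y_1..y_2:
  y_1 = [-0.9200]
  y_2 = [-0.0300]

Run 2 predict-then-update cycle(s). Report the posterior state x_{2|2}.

x_post = [-0.6492]

step 1: x^-=[-2.5200]  P^-=[1.0500]  H_jac=[-5.0400]  S=[27.0217]  K=[-0.1958]  nu=[-7.2704]  x^+=[-1.0961]  P^+=[0.0136]
step 2: x^-=[-1.0961]  P^-=[0.2836]  H_jac=[-2.1923]  S=[1.7130]  K=[-0.3629]  nu=[-1.2315]  x^+=[-0.6492]  P^+=[0.0579]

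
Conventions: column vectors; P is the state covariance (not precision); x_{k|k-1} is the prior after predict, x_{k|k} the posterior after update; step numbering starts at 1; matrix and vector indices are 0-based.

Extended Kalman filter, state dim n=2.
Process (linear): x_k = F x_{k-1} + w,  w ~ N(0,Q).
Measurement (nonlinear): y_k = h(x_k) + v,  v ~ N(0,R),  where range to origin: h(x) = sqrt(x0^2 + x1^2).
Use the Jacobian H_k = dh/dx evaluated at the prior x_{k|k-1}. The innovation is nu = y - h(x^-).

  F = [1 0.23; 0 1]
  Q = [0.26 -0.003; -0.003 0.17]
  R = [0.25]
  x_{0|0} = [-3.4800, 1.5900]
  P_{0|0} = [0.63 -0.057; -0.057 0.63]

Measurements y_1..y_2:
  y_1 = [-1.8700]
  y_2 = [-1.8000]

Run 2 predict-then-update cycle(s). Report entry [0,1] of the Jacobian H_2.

H_jac[0,1] = 0.1645

step 1: x^-=[-3.1143, 1.5900]  P^-=[0.8971 0.0849; 0.0849 0.8000]  H_jac=[-0.8906 0.4547]  S=[1.0583]  K=[-0.7185; 0.2723]  nu=[-5.3667]  x^+=[0.7418, 0.1287]  P^+=[0.3507 0.2919; 0.2919 0.7215]
step 2: x^-=[0.7714, 0.1287]  P^-=[0.7832 0.4549; 0.4549 0.8915]  H_jac=[0.9864 0.1645]  S=[1.1838]  K=[0.7158; 0.5030]  nu=[-2.5821]  x^+=[-1.0769, -1.1700]  P^+=[0.1766 0.0287; 0.0287 0.5921]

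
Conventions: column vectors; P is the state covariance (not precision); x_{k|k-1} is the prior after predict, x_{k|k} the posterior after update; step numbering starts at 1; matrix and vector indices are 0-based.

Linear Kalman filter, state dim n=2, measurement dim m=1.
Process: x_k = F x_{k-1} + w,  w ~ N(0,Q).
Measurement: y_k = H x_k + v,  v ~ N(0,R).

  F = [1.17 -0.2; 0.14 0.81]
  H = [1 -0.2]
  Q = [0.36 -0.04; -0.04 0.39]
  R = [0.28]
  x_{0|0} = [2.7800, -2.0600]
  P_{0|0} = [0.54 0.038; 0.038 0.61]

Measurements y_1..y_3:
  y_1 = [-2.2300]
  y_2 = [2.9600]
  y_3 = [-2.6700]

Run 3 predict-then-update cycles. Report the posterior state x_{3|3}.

step 1: x^-=[3.6646, -1.2794]  P^-=[1.1058 -0.0154; -0.0154 0.8094]  S=[1.4244]  K=[0.7785; -0.1245]  nu=[-6.1505]  x^+=[-1.1237, -0.5138]  P^+=[0.2425 0.1226; 0.1226 0.7874]
step 2: x^-=[-1.2120, -0.5735]  P^-=[0.6661 -0.0151; -0.0151 0.9391]  S=[0.9897]  K=[0.6761; -0.2050]  nu=[4.0573]  x^+=[1.5311, -1.4052]  P^+=[0.2137 0.1221; 0.1221 0.8976]
step 3: x^-=[2.0724, -0.9239]  P^-=[0.6313 -0.0381; -0.0381 1.0108]  S=[0.9670]  K=[0.6608; -0.2484]  nu=[-4.9272]  x^+=[-1.1832, 0.3002]  P^+=[0.2091 0.1207; 0.1207 0.9511]

x_post = [-1.1832, 0.3002]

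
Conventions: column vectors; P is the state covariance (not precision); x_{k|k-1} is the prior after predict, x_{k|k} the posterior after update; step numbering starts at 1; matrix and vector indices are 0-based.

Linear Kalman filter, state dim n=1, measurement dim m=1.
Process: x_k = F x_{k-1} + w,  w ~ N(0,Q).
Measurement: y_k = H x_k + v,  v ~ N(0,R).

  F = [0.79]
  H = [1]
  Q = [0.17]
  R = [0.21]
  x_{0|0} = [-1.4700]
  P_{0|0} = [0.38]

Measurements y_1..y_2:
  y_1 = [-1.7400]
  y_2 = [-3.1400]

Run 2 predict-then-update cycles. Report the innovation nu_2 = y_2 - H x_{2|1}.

step 1: x^-=[-1.1613]  P^-=[0.4072]  S=[0.6172]  K=[0.6597]  nu=[-0.5787]  x^+=[-1.5431]  P^+=[0.1385]
step 2: x^-=[-1.2190]  P^-=[0.2565]  S=[0.4665]  K=[0.5498]  nu=[-1.9210]  x^+=[-2.2752]  P^+=[0.1155]

innov = [-1.9210]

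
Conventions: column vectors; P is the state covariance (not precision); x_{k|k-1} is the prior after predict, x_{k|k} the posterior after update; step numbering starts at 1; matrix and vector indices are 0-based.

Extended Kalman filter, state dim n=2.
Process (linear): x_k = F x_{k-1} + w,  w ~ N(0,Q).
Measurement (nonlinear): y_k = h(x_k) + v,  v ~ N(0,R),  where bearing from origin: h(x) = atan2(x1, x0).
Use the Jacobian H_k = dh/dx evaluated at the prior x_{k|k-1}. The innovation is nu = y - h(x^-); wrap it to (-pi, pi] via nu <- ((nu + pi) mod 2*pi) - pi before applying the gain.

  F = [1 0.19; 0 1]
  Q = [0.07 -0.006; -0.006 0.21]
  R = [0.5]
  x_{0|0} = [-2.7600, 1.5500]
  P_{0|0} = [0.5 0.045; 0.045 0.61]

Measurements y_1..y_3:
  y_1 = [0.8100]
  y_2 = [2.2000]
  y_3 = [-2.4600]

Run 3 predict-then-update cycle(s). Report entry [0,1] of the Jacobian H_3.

H_jac[0,1] = -0.1714

step 1: x^-=[-2.4655, 1.5500]  P^-=[0.6091 0.1549; 0.1549 0.8200]  H_jac=[-0.1828 -0.2907]  S=[0.6061]  K=[-0.2580; -0.4400]  nu=[-1.7704]  x^+=[-2.0088, 2.3290]  P^+=[0.5688 0.0861; 0.0861 0.7027]
step 2: x^-=[-1.5663, 2.3290]  P^-=[0.6969 0.2136; 0.2136 0.9127]  H_jac=[-0.2957 -0.1988]  S=[0.6221]  K=[-0.3995; -0.3932]  nu=[0.0371]  x^+=[-1.5812, 2.3144]  P^+=[0.5976 0.1159; 0.1159 0.8165]
step 3: x^-=[-1.1414, 2.3144]  P^-=[0.7411 0.2650; 0.2650 1.0265]  H_jac=[-0.3475 -0.1714]  S=[0.6513]  K=[-0.4653; -0.4116]  nu=[1.7942]  x^+=[-1.9762, 1.5759]  P^+=[0.6001 0.1403; 0.1403 0.9161]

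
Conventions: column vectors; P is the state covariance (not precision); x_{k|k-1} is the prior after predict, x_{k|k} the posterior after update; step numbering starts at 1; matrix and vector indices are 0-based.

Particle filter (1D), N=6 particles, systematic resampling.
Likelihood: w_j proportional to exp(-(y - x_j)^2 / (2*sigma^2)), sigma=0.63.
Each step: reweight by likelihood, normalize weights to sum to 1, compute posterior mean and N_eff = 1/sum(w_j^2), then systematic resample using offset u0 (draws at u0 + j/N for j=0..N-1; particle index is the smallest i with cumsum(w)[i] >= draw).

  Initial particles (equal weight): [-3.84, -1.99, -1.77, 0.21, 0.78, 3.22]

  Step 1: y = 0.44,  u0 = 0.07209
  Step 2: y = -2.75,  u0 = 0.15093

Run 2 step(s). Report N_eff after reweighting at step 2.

step 1: w=[0.0000, 0.0003, 0.0012, 0.5189, 0.4795, 0.0000]  mean=0.4804  Neff=2.0030  idx=[3, 3, 3, 4, 4, 4]
step 2: w=[0.3302, 0.3302, 0.3302, 0.0031, 0.0031, 0.0031]  mean=0.2153  Neff=3.0568  idx=[0, 0, 1, 1, 2, 2]

N_eff = 3.0568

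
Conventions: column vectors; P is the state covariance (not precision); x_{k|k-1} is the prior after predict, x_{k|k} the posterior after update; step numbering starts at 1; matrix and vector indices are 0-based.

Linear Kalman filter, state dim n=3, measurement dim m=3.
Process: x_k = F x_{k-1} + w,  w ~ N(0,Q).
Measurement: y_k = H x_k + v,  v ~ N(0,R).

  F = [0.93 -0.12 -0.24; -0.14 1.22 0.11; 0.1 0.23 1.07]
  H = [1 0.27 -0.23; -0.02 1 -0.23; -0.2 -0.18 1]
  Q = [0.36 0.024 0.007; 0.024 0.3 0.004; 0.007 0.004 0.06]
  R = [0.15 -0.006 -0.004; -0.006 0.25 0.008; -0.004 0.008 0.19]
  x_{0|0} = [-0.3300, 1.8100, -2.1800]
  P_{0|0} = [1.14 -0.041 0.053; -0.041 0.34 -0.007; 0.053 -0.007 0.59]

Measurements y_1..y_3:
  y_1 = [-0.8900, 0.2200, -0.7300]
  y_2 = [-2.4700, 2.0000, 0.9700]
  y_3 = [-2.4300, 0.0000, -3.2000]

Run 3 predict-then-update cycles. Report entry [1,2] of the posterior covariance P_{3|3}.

step 1: x^-=[-0.0009, 2.0146, -1.9493]  P^-=[1.3700 -0.2276 -0.0034; -0.2276 0.8460 0.1325; -0.0034 0.1325 0.7709]  S=[1.4846 -0.0286 -0.4054; -0.0286 1.0855 -0.1335; -0.4054 -0.1335 0.9804]  K=[0.9074 -0.1972 0.1073; 0.0348 0.7744 0.1461; 0.1288 0.0636 0.8246]  nu=[-1.8814, -2.2430, 1.5817]  x^+=[-1.0961, 0.4433, -1.0299]  P^+=[0.1571 -0.0418 0.0391; -0.0418 0.2082 0.0629; 0.0391 0.0629 0.1758]
step 2: x^-=[-0.8254, 0.5810, -1.1097]  P^-=[0.5045 -0.0936 -0.0113; -0.0936 0.6451 0.1555; -0.0113 0.1555 0.3113]  S=[0.6534 0.0386 -0.1494; 0.0386 0.8438 0.0023; -0.1494 0.0023 0.4842]  K=[0.7550 -0.1544 0.0367; 0.0566 0.7213 0.1340; 0.0715 0.0947 0.6114]  nu=[-2.0567, 1.1473, 2.0192]  x^+=[-2.4813, 1.5627, 0.0864]  P^+=[0.1286 -0.0352 0.0221; -0.0352 0.1939 0.0589; 0.0221 0.0589 0.1317]
step 3: x^-=[-2.5159, 2.2633, 0.2038]  P^-=[0.4830 -0.0801 -0.0166; -0.0801 0.6198 0.1442; -0.0166 0.1442 0.2544]  S=[0.6381 0.0471 -0.1430; 0.0471 0.8202 0.0053; -0.1430 0.0053 0.4327]  K=[0.7442 -0.1477 0.0194; 0.0598 0.7130 0.1234; 0.0602 0.0978 0.5542]  nu=[-0.4784, -2.2668, -3.4995]  x^+=[-2.6050, 0.1867, -1.9862]  P^+=[0.1260 -0.0344 0.0185; -0.0344 0.1912 0.0564; 0.0185 0.0564 0.1197]

P_post[1,2] = 0.0564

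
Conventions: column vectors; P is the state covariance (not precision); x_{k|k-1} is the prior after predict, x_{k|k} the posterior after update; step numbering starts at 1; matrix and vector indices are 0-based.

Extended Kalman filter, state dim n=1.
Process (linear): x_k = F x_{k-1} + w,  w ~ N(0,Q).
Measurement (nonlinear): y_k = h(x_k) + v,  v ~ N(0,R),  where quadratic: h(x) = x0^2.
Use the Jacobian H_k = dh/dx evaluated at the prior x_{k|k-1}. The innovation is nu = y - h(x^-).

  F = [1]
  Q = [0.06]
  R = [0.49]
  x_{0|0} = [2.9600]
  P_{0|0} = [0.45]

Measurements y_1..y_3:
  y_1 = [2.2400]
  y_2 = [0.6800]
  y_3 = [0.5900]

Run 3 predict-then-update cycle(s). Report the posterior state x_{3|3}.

x_post = [1.1051]

step 1: x^-=[2.9600]  P^-=[0.5100]  H_jac=[5.9200]  S=[18.3637]  K=[0.1644]  nu=[-6.5216]  x^+=[1.8878]  P^+=[0.0136]
step 2: x^-=[1.8878]  P^-=[0.0736]  H_jac=[3.7755]  S=[1.5393]  K=[0.1805]  nu=[-2.8837]  x^+=[1.3671]  P^+=[0.0234]
step 3: x^-=[1.3671]  P^-=[0.0834]  H_jac=[2.7343]  S=[1.1138]  K=[0.2048]  nu=[-1.2790]  x^+=[1.1051]  P^+=[0.0367]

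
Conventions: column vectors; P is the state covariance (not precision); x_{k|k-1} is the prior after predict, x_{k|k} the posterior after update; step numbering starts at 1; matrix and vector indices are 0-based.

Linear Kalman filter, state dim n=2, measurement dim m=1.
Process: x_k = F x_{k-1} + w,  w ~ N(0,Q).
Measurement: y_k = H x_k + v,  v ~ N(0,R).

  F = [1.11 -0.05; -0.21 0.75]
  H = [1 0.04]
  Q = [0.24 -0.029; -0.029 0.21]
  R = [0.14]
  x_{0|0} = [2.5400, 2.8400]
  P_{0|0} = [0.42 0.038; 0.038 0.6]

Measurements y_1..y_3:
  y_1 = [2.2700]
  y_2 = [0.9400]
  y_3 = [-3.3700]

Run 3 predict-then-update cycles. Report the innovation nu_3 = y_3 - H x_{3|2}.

step 1: x^-=[2.6774, 1.5966]  P^-=[0.7548 -0.1174; -0.1174 0.5541]  S=[0.8863]  K=[0.8463; -0.1074]  nu=[-0.4713]  x^+=[2.2786, 1.6472]  P^+=[0.1200 -0.0368; -0.0368 0.5438]
step 2: x^-=[2.4468, 0.7569]  P^-=[0.3932 -0.1084; -0.1084 0.5328]  S=[0.5254]  K=[0.7402; -0.1657]  nu=[-1.5371]  x^+=[1.3091, 1.0116]  P^+=[0.1054 -0.0439; -0.0439 0.5184]
step 3: x^-=[1.4025, 0.4838]  P^-=[0.3760 -0.1100; -0.1100 0.5201]  S=[0.5080]  K=[0.7315; -0.1756]  nu=[-4.7919]  x^+=[-2.1025, 1.3255]  P^+=[0.1042 -0.0448; -0.0448 0.5044]

innov = [-4.7919]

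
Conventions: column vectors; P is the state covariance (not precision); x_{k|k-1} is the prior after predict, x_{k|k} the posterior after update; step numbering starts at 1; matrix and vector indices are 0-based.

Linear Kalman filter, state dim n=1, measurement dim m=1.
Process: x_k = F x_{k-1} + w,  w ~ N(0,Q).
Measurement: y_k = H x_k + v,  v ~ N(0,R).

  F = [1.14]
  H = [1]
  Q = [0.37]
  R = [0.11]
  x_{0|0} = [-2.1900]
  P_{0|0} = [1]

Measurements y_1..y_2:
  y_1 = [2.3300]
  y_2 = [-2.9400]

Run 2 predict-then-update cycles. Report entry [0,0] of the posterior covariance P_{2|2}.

step 1: x^-=[-2.4966]  P^-=[1.6696]  S=[1.7796]  K=[0.9382]  nu=[4.8266]  x^+=[2.0317]  P^+=[0.1032]
step 2: x^-=[2.3161]  P^-=[0.5041]  S=[0.6141]  K=[0.8209]  nu=[-5.2561]  x^+=[-1.9985]  P^+=[0.0903]

P_post[0,0] = 0.0903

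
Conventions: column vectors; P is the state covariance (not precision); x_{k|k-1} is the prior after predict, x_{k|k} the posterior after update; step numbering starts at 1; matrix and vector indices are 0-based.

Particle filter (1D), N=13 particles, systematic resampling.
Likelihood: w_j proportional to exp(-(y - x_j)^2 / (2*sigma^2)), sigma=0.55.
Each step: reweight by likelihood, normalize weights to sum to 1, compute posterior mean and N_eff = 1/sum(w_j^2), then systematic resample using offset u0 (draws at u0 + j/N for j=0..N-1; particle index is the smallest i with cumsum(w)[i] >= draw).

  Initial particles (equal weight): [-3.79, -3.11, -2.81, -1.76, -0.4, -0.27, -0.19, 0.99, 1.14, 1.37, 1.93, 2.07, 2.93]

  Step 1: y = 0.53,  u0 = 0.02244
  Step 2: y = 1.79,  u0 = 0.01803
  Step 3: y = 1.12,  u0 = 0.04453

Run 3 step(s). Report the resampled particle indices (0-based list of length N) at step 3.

step 1: w=[0.0000, 0.0000, 0.0000, 0.0001, 0.0911, 0.1321, 0.1616, 0.2683, 0.2058, 0.1186, 0.0149, 0.0076, 0.0000]  mean=0.6042  Neff=5.5396  idx=[4, 5, 5, 6, 6, 7, 7, 7, 7, 8, 8, 9, 9]
step 2: w=[0.0001, 0.0002, 0.0002, 0.0004, 0.0004, 0.0894, 0.0894, 0.0894, 0.0894, 0.1281, 0.1281, 0.1924, 0.1924]  mean=1.1730  Neff=7.2029  idx=[5, 6, 6, 7, 8, 9, 9, 10, 11, 11, 11, 12, 12]
step 3: w=[0.0786, 0.0786, 0.0786, 0.0786, 0.0786, 0.0808, 0.0808, 0.0808, 0.0729, 0.0729, 0.0729, 0.0729, 0.0729]  mean=1.1649  Neff=12.9764  idx=[0, 1, 2, 3, 4, 5, 6, 7, 8, 9, 10, 11, 12]

resampled_idx = [0, 1, 2, 3, 4, 5, 6, 7, 8, 9, 10, 11, 12]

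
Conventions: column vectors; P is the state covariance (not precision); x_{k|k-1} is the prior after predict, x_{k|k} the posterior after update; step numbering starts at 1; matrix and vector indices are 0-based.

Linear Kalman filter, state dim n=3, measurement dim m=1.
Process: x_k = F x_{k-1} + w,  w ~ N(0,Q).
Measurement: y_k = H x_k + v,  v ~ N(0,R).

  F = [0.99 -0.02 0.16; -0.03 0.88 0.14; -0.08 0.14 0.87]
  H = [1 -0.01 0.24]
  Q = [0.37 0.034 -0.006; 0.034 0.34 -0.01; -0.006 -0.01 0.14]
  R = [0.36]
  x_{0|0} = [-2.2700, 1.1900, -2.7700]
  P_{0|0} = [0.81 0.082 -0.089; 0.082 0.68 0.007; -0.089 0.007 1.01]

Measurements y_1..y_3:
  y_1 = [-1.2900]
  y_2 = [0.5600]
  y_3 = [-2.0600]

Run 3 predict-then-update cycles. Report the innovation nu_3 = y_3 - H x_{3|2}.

step 1: x^-=[-2.7143, 0.7275, -2.0617]  P^-=[1.1585 0.0811 0.0046; 0.0811 0.8853 0.2014; 0.0046 0.2014 0.9352]  S=[1.5721]  K=[0.7371; 0.0767; 0.1444]  nu=[1.9264]  x^+=[-1.2943, 0.8753, -1.7835]  P^+=[0.3043 -0.0078 -0.1628; -0.0078 0.8760 0.1840; -0.1628 0.1840 0.9025]
step 2: x^-=[-1.5843, 0.5594, -1.3256]  P^-=[0.6393 0.0266 -0.0452; 0.0266 1.0835 0.3597; -0.0452 0.3597 0.9098]  S=[1.0279]  K=[0.6112; 0.0993; 0.1650]  nu=[2.4680]  x^+=[-0.0759, 0.8045, -0.9185]  P^+=[0.2554 -0.0358 -0.1488; -0.0358 1.0733 0.3429; -0.1488 0.3429 0.8819]
step 3: x^-=[-0.2382, 0.5817, -0.6804]  P^-=[0.5954 0.0235 -0.0361; 0.0235 1.2763 0.5077; -0.0361 0.5077 0.9352]  S=[0.9892]  K=[0.5929; 0.1340; 0.1853]  nu=[-1.6527]  x^+=[-1.2181, 0.3602, -0.9866]  P^+=[0.2476 -0.0551 -0.1448; -0.0551 1.2586 0.4831; -0.1448 0.4831 0.9012]

innov = [-1.6527]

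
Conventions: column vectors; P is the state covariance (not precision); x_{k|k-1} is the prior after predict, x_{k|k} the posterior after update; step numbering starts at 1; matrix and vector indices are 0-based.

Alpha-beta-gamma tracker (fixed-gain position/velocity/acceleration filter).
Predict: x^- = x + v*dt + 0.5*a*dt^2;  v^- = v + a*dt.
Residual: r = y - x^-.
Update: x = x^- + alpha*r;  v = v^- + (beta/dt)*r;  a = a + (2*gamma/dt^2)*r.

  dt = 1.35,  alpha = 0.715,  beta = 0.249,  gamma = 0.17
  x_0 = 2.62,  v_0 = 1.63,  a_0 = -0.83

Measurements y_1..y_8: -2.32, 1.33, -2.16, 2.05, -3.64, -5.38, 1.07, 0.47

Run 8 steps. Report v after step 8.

v_post = 4.1749

step 1: x_pred=4.0642  r=-6.3842  x^+=-0.5005  v^+=-0.6680  a^+=-2.0210
step 2: x_pred=-3.2440  r=4.5740  x^+=0.0264  v^+=-2.5527  a^+=-1.1677
step 3: x_pred=-4.4839  r=2.3239  x^+=-2.8223  v^+=-3.7005  a^+=-0.7342
step 4: x_pred=-8.4870  r=10.5370  x^+=-0.9530  v^+=-2.7482  a^+=1.2316
step 5: x_pred=-3.5408  r=-0.0992  x^+=-3.6117  v^+=-1.1038  a^+=1.2131
step 6: x_pred=-3.9965  r=-1.3835  x^+=-4.9857  v^+=0.2786  a^+=0.9550
step 7: x_pred=-3.7393  r=4.8093  x^+=-0.3007  v^+=2.4549  a^+=1.8522
step 8: x_pred=4.7012  r=-4.2312  x^+=1.6759  v^+=4.1749  a^+=1.0628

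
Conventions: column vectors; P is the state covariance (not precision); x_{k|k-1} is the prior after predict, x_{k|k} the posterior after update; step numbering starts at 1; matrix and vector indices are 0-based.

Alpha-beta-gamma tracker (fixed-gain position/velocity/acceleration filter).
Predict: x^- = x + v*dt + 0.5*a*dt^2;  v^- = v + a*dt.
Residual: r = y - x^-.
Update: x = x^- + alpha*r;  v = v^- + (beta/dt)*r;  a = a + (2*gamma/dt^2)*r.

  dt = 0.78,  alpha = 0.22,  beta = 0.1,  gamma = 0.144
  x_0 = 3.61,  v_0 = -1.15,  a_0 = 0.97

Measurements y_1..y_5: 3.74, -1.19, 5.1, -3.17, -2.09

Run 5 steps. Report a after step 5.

step 1: x_pred=3.0081  r=0.7319  x^+=3.1691  v^+=-0.2996  a^+=1.3165
step 2: x_pred=3.3359  r=-4.5259  x^+=2.3402  v^+=0.1470  a^+=-0.8260
step 3: x_pred=2.2036  r=2.8964  x^+=2.8408  v^+=-0.1259  a^+=0.5451
step 4: x_pred=2.9085  r=-6.0785  x^+=1.5712  v^+=-0.4800  a^+=-2.3323
step 5: x_pred=0.4873  r=-2.5773  x^+=-0.0797  v^+=-2.6296  a^+=-3.5523

a_post = -3.5523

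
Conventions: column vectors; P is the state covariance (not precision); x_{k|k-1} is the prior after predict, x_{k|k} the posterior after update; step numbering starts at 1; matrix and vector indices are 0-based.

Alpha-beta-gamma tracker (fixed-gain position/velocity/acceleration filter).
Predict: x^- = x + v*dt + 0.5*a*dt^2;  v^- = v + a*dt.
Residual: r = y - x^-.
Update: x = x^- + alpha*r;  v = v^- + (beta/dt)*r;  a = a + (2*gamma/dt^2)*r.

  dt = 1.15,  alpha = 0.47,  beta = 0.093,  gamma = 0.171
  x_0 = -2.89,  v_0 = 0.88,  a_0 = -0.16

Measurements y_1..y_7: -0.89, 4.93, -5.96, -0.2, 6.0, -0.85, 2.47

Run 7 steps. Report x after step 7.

step 1: x_pred=-1.9838  r=1.0938  x^+=-1.4697  v^+=0.7845  a^+=0.1229
step 2: x_pred=-0.4864  r=5.4164  x^+=2.0593  v^+=1.3638  a^+=1.5235
step 3: x_pred=4.6351  r=-10.5951  x^+=-0.3446  v^+=2.2590  a^+=-1.2164
step 4: x_pred=1.4489  r=-1.6489  x^+=0.6739  v^+=0.7268  a^+=-1.6428
step 5: x_pred=0.4235  r=5.5765  x^+=3.0444  v^+=-0.7114  a^+=-0.2007
step 6: x_pred=2.0936  r=-2.9436  x^+=0.7101  v^+=-1.1803  a^+=-0.9619
step 7: x_pred=-1.2832  r=3.7532  x^+=0.4808  v^+=-1.9829  a^+=0.0087

x_post = 0.4808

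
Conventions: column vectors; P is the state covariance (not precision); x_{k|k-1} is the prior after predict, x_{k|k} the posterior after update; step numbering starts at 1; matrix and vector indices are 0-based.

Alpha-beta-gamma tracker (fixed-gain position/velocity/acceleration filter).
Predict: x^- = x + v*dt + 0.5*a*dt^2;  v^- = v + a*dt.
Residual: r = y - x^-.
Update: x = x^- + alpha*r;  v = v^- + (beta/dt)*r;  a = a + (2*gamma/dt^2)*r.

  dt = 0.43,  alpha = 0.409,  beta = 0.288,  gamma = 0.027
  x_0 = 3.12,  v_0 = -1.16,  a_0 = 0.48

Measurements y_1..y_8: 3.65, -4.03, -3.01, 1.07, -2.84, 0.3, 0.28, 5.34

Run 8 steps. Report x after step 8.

x_post = 2.6484

step 1: x_pred=2.6656  r=0.9844  x^+=3.0682  v^+=-0.2943  a^+=0.7675
step 2: x_pred=3.0126  r=-7.0426  x^+=0.1322  v^+=-4.6812  a^+=-1.2893
step 3: x_pred=-1.9999  r=-1.0101  x^+=-2.4130  v^+=-5.9121  a^+=-1.5843
step 4: x_pred=-5.1017  r=6.1717  x^+=-2.5775  v^+=-2.4597  a^+=0.2181
step 5: x_pred=-3.6150  r=0.7750  x^+=-3.2980  v^+=-1.8469  a^+=0.4445
step 6: x_pred=-4.0511  r=4.3511  x^+=-2.2715  v^+=1.2585  a^+=1.7152
step 7: x_pred=-1.5718  r=1.8518  x^+=-0.8144  v^+=3.2363  a^+=2.2560
step 8: x_pred=0.7858  r=4.5542  x^+=2.6484  v^+=7.2566  a^+=3.5861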